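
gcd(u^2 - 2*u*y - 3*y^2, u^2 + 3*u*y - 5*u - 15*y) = 1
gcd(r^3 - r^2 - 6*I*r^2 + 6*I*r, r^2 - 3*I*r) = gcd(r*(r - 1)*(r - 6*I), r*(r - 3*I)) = r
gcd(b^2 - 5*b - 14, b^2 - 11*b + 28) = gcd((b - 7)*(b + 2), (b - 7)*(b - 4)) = b - 7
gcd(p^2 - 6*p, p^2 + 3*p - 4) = 1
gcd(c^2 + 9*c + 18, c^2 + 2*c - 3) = c + 3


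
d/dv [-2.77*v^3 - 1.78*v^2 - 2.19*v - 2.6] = -8.31*v^2 - 3.56*v - 2.19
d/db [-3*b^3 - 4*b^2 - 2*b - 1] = -9*b^2 - 8*b - 2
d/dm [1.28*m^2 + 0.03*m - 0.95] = 2.56*m + 0.03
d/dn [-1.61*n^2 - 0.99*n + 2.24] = -3.22*n - 0.99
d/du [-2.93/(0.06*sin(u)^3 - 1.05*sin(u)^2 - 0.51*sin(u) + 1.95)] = (0.5274*sin(u)^2 - 6.153*sin(u) - 1.4943)*cos(u)/(0.06*sin(u)^3 - 1.05*sin(u)^2 - 0.51*sin(u) + 1.95)^2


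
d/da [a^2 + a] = 2*a + 1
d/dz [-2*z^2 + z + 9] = 1 - 4*z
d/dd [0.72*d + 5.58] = 0.720000000000000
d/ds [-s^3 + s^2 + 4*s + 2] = -3*s^2 + 2*s + 4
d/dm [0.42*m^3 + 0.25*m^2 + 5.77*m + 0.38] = 1.26*m^2 + 0.5*m + 5.77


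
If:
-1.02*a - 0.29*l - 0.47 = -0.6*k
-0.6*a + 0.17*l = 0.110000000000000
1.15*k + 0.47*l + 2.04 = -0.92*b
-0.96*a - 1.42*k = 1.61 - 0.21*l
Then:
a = -0.60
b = -0.28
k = -0.95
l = -1.47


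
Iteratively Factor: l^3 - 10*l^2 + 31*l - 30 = (l - 3)*(l^2 - 7*l + 10) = (l - 5)*(l - 3)*(l - 2)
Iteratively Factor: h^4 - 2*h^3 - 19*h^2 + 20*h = (h - 1)*(h^3 - h^2 - 20*h) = (h - 1)*(h + 4)*(h^2 - 5*h) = h*(h - 1)*(h + 4)*(h - 5)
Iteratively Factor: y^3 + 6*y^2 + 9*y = (y)*(y^2 + 6*y + 9) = y*(y + 3)*(y + 3)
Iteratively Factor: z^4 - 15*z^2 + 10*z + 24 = (z + 1)*(z^3 - z^2 - 14*z + 24) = (z - 3)*(z + 1)*(z^2 + 2*z - 8) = (z - 3)*(z - 2)*(z + 1)*(z + 4)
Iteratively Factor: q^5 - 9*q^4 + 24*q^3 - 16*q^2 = (q - 4)*(q^4 - 5*q^3 + 4*q^2) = (q - 4)*(q - 1)*(q^3 - 4*q^2) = (q - 4)^2*(q - 1)*(q^2) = q*(q - 4)^2*(q - 1)*(q)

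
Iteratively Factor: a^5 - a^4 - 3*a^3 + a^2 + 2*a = (a - 2)*(a^4 + a^3 - a^2 - a) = (a - 2)*(a + 1)*(a^3 - a) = (a - 2)*(a + 1)^2*(a^2 - a) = a*(a - 2)*(a + 1)^2*(a - 1)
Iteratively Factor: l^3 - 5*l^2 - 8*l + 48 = (l - 4)*(l^2 - l - 12) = (l - 4)*(l + 3)*(l - 4)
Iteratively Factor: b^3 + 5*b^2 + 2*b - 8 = (b + 4)*(b^2 + b - 2) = (b + 2)*(b + 4)*(b - 1)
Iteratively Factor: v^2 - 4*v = (v - 4)*(v)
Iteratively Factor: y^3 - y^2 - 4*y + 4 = (y - 2)*(y^2 + y - 2) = (y - 2)*(y + 2)*(y - 1)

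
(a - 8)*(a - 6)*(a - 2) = a^3 - 16*a^2 + 76*a - 96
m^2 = m^2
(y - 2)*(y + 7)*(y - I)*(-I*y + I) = -I*y^4 - y^3 - 4*I*y^3 - 4*y^2 + 19*I*y^2 + 19*y - 14*I*y - 14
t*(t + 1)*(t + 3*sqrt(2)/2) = t^3 + t^2 + 3*sqrt(2)*t^2/2 + 3*sqrt(2)*t/2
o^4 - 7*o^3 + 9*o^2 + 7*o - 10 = (o - 5)*(o - 2)*(o - 1)*(o + 1)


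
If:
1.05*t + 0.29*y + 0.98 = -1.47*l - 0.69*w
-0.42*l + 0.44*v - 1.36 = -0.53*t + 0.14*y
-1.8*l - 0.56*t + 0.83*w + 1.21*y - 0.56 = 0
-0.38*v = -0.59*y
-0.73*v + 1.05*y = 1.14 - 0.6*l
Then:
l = 2.99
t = -3.10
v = 12.18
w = -6.37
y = 7.84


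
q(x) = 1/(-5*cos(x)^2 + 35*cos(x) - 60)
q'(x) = (-10*sin(x)*cos(x) + 35*sin(x))/(-5*cos(x)^2 + 35*cos(x) - 60)^2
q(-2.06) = -0.01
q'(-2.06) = -0.01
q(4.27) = -0.01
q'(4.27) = -0.01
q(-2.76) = -0.01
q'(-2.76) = -0.00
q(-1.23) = -0.02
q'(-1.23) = -0.01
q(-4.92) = -0.02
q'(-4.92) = 0.01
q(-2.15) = -0.01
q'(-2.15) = -0.01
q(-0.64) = -0.03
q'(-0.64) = -0.01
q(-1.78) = -0.01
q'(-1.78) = -0.01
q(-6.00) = -0.03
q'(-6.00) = 0.01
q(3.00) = -0.01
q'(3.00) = 0.00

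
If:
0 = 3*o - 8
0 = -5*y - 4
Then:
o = 8/3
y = -4/5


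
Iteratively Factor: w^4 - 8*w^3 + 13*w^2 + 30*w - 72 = (w - 3)*(w^3 - 5*w^2 - 2*w + 24) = (w - 3)^2*(w^2 - 2*w - 8) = (w - 3)^2*(w + 2)*(w - 4)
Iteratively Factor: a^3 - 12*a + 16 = (a - 2)*(a^2 + 2*a - 8) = (a - 2)*(a + 4)*(a - 2)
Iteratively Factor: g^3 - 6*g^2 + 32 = (g + 2)*(g^2 - 8*g + 16) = (g - 4)*(g + 2)*(g - 4)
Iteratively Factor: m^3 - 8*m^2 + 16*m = (m)*(m^2 - 8*m + 16) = m*(m - 4)*(m - 4)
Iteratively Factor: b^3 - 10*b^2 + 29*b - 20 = (b - 1)*(b^2 - 9*b + 20) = (b - 5)*(b - 1)*(b - 4)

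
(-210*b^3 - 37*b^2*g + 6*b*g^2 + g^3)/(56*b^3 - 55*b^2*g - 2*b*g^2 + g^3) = (-30*b^2 - b*g + g^2)/(8*b^2 - 9*b*g + g^2)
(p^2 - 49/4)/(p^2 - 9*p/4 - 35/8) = 2*(2*p + 7)/(4*p + 5)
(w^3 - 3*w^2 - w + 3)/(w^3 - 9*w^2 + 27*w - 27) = (w^2 - 1)/(w^2 - 6*w + 9)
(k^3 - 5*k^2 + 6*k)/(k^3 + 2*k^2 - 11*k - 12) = k*(k - 2)/(k^2 + 5*k + 4)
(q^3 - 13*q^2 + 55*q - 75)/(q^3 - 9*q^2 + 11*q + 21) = (q^2 - 10*q + 25)/(q^2 - 6*q - 7)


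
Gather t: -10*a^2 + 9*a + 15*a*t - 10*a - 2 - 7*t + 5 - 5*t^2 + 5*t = -10*a^2 - a - 5*t^2 + t*(15*a - 2) + 3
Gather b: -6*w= -6*w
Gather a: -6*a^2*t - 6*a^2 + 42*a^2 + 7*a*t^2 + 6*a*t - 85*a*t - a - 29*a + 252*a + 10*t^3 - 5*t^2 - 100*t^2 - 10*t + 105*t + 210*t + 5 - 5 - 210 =a^2*(36 - 6*t) + a*(7*t^2 - 79*t + 222) + 10*t^3 - 105*t^2 + 305*t - 210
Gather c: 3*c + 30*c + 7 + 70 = 33*c + 77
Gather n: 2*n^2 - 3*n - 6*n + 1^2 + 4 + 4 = 2*n^2 - 9*n + 9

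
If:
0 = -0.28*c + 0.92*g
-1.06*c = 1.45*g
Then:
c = 0.00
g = 0.00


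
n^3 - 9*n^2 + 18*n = n*(n - 6)*(n - 3)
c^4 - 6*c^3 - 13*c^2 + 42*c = c*(c - 7)*(c - 2)*(c + 3)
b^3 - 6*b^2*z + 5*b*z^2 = b*(b - 5*z)*(b - z)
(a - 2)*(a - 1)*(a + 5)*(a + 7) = a^4 + 9*a^3 + a^2 - 81*a + 70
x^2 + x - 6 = (x - 2)*(x + 3)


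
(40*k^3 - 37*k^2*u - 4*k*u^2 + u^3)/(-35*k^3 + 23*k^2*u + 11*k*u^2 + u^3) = (-8*k + u)/(7*k + u)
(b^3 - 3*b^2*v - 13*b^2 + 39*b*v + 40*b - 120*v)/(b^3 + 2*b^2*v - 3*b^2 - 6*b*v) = (b^3 - 3*b^2*v - 13*b^2 + 39*b*v + 40*b - 120*v)/(b*(b^2 + 2*b*v - 3*b - 6*v))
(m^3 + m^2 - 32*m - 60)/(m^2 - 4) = (m^2 - m - 30)/(m - 2)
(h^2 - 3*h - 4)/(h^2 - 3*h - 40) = (-h^2 + 3*h + 4)/(-h^2 + 3*h + 40)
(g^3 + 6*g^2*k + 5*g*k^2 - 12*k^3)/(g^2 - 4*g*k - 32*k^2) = (g^2 + 2*g*k - 3*k^2)/(g - 8*k)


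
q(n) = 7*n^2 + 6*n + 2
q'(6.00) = 90.00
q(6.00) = 290.00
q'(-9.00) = -120.00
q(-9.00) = 515.00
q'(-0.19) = 3.34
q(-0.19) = 1.11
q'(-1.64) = -16.96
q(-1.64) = 10.99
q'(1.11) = 21.54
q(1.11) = 17.28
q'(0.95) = 19.30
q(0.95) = 14.02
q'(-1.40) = -13.60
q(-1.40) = 7.32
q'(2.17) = 36.38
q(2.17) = 47.98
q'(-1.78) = -18.92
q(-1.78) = 13.50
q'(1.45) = 26.30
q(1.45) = 25.42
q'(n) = 14*n + 6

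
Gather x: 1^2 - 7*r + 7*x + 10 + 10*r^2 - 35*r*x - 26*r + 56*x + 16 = 10*r^2 - 33*r + x*(63 - 35*r) + 27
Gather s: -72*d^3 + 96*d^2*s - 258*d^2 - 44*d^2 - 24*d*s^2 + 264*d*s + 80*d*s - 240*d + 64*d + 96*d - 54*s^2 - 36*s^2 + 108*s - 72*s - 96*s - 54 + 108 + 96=-72*d^3 - 302*d^2 - 80*d + s^2*(-24*d - 90) + s*(96*d^2 + 344*d - 60) + 150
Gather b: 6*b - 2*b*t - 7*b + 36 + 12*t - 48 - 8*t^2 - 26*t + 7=b*(-2*t - 1) - 8*t^2 - 14*t - 5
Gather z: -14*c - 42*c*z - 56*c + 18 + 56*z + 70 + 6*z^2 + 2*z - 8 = -70*c + 6*z^2 + z*(58 - 42*c) + 80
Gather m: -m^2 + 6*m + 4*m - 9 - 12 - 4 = -m^2 + 10*m - 25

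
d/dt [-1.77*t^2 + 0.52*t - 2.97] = 0.52 - 3.54*t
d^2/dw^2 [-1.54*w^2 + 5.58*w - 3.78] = -3.08000000000000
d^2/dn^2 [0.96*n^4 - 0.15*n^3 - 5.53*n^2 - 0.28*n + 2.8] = 11.52*n^2 - 0.9*n - 11.06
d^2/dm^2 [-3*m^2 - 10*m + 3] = -6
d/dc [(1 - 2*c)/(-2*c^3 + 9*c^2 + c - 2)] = (4*c^3 - 18*c^2 - 2*c + (2*c - 1)*(-6*c^2 + 18*c + 1) + 4)/(2*c^3 - 9*c^2 - c + 2)^2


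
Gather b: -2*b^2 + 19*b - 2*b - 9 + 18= -2*b^2 + 17*b + 9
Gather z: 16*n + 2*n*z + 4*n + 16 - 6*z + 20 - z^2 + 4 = 20*n - z^2 + z*(2*n - 6) + 40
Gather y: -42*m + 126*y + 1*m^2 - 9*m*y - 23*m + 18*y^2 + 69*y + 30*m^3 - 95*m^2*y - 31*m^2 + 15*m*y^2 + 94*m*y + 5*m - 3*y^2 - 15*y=30*m^3 - 30*m^2 - 60*m + y^2*(15*m + 15) + y*(-95*m^2 + 85*m + 180)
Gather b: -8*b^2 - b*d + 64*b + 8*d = -8*b^2 + b*(64 - d) + 8*d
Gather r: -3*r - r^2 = -r^2 - 3*r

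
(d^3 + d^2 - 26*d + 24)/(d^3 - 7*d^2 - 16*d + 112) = (d^2 + 5*d - 6)/(d^2 - 3*d - 28)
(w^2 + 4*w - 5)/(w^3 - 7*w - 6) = (-w^2 - 4*w + 5)/(-w^3 + 7*w + 6)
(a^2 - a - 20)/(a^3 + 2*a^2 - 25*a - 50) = (a + 4)/(a^2 + 7*a + 10)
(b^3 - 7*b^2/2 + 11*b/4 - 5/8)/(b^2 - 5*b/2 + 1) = (b^2 - 3*b + 5/4)/(b - 2)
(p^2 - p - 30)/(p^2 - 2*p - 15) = (-p^2 + p + 30)/(-p^2 + 2*p + 15)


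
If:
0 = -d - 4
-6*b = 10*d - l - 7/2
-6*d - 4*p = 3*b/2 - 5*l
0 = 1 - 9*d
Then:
No Solution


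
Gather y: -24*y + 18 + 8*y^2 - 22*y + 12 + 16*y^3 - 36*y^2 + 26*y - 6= 16*y^3 - 28*y^2 - 20*y + 24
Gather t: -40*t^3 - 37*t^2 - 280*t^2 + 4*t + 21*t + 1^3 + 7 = -40*t^3 - 317*t^2 + 25*t + 8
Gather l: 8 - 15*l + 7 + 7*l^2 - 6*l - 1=7*l^2 - 21*l + 14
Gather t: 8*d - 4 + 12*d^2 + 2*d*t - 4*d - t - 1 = 12*d^2 + 4*d + t*(2*d - 1) - 5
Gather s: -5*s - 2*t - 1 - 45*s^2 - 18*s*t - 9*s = -45*s^2 + s*(-18*t - 14) - 2*t - 1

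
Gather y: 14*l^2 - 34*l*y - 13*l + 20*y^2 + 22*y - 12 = 14*l^2 - 13*l + 20*y^2 + y*(22 - 34*l) - 12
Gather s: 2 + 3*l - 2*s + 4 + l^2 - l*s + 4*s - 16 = l^2 + 3*l + s*(2 - l) - 10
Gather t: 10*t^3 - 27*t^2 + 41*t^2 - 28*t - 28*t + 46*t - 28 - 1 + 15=10*t^3 + 14*t^2 - 10*t - 14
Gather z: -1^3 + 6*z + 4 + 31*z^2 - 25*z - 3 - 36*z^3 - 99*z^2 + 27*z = -36*z^3 - 68*z^2 + 8*z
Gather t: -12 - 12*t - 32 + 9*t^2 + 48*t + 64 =9*t^2 + 36*t + 20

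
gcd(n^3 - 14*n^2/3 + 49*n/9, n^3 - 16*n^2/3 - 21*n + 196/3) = n - 7/3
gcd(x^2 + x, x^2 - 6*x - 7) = x + 1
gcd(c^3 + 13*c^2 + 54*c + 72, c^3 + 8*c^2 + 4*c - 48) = c^2 + 10*c + 24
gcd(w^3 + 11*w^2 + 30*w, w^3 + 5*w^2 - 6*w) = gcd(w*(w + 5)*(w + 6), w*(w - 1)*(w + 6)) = w^2 + 6*w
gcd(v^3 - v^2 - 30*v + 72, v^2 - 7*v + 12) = v^2 - 7*v + 12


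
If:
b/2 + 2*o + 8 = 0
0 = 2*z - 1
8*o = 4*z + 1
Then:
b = -35/2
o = 3/8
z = 1/2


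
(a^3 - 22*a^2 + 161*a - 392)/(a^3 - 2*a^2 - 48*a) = (a^2 - 14*a + 49)/(a*(a + 6))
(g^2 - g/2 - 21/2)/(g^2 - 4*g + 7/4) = 2*(g + 3)/(2*g - 1)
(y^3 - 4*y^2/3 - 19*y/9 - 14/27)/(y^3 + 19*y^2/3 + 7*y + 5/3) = (9*y^2 - 15*y - 14)/(9*(y^2 + 6*y + 5))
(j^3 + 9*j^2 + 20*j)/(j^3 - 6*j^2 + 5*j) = (j^2 + 9*j + 20)/(j^2 - 6*j + 5)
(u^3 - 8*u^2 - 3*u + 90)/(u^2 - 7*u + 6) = (u^2 - 2*u - 15)/(u - 1)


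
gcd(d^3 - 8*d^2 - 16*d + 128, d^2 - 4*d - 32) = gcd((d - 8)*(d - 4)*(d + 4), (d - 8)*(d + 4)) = d^2 - 4*d - 32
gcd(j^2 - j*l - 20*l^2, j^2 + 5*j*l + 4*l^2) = j + 4*l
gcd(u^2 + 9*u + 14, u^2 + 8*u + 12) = u + 2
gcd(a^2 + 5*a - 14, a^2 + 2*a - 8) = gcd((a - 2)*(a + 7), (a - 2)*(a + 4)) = a - 2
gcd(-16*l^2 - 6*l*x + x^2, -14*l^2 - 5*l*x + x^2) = 2*l + x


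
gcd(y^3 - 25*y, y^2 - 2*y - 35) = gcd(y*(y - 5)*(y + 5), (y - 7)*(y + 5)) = y + 5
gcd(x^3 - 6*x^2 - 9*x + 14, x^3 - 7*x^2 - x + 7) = x^2 - 8*x + 7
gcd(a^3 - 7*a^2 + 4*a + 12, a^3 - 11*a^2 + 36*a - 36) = a^2 - 8*a + 12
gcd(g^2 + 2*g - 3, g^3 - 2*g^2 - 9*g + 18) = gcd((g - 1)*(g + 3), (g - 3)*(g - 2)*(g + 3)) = g + 3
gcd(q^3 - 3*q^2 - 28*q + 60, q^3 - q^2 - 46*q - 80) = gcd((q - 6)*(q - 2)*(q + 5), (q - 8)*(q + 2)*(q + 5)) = q + 5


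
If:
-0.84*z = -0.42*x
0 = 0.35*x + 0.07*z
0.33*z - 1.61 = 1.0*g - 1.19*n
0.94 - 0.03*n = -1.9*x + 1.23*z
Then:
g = 35.68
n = 31.33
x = 0.00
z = 0.00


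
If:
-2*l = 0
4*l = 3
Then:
No Solution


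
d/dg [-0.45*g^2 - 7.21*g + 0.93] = -0.9*g - 7.21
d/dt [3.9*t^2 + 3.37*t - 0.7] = 7.8*t + 3.37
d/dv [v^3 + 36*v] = 3*v^2 + 36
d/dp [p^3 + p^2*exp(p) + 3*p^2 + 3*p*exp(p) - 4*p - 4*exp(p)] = p^2*exp(p) + 3*p^2 + 5*p*exp(p) + 6*p - exp(p) - 4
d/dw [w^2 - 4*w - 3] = 2*w - 4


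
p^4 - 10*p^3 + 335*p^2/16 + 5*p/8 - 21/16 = (p - 7)*(p - 3)*(p - 1/4)*(p + 1/4)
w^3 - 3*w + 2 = (w - 1)^2*(w + 2)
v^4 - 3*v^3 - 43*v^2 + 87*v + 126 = (v - 7)*(v - 3)*(v + 1)*(v + 6)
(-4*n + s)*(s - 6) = -4*n*s + 24*n + s^2 - 6*s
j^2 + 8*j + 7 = (j + 1)*(j + 7)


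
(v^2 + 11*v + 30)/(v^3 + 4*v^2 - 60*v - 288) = (v + 5)/(v^2 - 2*v - 48)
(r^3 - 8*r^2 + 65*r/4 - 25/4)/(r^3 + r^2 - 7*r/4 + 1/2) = (2*r^2 - 15*r + 25)/(2*r^2 + 3*r - 2)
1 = 1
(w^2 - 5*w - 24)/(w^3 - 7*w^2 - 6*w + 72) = (w - 8)/(w^2 - 10*w + 24)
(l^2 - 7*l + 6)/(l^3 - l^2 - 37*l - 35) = (-l^2 + 7*l - 6)/(-l^3 + l^2 + 37*l + 35)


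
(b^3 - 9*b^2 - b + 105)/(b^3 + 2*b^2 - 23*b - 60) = (b - 7)/(b + 4)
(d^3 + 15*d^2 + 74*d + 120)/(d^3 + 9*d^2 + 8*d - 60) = (d + 4)/(d - 2)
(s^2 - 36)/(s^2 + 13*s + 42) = (s - 6)/(s + 7)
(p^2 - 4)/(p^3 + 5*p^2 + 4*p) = (p^2 - 4)/(p*(p^2 + 5*p + 4))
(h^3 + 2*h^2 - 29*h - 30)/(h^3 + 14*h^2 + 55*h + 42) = (h - 5)/(h + 7)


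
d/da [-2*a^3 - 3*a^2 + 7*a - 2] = -6*a^2 - 6*a + 7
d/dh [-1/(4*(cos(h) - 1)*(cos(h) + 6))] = -(2*cos(h) + 5)*sin(h)/(4*(cos(h) - 1)^2*(cos(h) + 6)^2)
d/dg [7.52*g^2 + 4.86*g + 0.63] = 15.04*g + 4.86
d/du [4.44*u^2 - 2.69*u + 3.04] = 8.88*u - 2.69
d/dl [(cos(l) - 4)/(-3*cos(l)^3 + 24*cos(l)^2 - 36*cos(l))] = 2*(-cos(l)^3 + 10*cos(l)^2 - 32*cos(l) + 24)*sin(l)/(3*(cos(l) - 6)^2*(cos(l) - 2)^2*cos(l)^2)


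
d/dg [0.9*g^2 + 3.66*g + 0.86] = 1.8*g + 3.66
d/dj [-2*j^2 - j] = -4*j - 1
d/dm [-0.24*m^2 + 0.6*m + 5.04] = 0.6 - 0.48*m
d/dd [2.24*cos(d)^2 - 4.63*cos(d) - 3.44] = (4.63 - 4.48*cos(d))*sin(d)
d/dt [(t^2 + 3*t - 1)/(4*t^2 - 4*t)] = (-t^2 + t/2 - 1/4)/(t^2*(t^2 - 2*t + 1))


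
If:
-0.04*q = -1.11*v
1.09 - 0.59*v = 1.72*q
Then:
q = 0.63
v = 0.02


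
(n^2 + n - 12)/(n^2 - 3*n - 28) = (n - 3)/(n - 7)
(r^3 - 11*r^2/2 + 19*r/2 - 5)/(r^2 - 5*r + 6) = (2*r^2 - 7*r + 5)/(2*(r - 3))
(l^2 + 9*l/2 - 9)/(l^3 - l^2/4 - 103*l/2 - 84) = 2*(2*l - 3)/(4*l^2 - 25*l - 56)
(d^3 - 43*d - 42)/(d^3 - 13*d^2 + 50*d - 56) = (d^2 + 7*d + 6)/(d^2 - 6*d + 8)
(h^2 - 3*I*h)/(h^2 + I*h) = (h - 3*I)/(h + I)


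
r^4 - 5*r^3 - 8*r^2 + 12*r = r*(r - 6)*(r - 1)*(r + 2)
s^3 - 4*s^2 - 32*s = s*(s - 8)*(s + 4)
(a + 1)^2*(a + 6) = a^3 + 8*a^2 + 13*a + 6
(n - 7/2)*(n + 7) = n^2 + 7*n/2 - 49/2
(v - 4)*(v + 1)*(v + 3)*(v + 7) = v^4 + 7*v^3 - 13*v^2 - 103*v - 84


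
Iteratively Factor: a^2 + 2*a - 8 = (a - 2)*(a + 4)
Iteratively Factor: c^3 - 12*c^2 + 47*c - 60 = (c - 4)*(c^2 - 8*c + 15) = (c - 4)*(c - 3)*(c - 5)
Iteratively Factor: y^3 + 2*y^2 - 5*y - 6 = (y + 3)*(y^2 - y - 2) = (y - 2)*(y + 3)*(y + 1)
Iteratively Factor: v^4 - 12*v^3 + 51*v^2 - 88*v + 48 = (v - 1)*(v^3 - 11*v^2 + 40*v - 48) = (v - 4)*(v - 1)*(v^2 - 7*v + 12) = (v - 4)*(v - 3)*(v - 1)*(v - 4)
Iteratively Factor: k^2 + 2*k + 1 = (k + 1)*(k + 1)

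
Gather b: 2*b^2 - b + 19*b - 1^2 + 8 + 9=2*b^2 + 18*b + 16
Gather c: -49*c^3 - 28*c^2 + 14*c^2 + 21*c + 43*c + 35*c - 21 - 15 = -49*c^3 - 14*c^2 + 99*c - 36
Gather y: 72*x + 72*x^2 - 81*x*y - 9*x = 72*x^2 - 81*x*y + 63*x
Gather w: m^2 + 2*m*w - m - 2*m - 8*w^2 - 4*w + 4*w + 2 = m^2 + 2*m*w - 3*m - 8*w^2 + 2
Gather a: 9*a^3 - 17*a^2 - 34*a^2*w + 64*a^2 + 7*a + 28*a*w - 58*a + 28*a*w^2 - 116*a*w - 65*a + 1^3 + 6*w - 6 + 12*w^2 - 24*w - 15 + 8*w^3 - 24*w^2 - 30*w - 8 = 9*a^3 + a^2*(47 - 34*w) + a*(28*w^2 - 88*w - 116) + 8*w^3 - 12*w^2 - 48*w - 28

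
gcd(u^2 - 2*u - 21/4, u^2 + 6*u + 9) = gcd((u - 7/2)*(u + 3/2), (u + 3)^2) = 1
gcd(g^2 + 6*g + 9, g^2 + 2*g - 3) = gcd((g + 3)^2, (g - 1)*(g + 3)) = g + 3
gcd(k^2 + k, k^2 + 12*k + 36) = 1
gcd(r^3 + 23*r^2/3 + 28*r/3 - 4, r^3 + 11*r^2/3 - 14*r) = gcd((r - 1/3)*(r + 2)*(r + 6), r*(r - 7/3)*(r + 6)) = r + 6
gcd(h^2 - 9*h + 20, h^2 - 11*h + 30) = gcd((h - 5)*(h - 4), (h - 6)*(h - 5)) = h - 5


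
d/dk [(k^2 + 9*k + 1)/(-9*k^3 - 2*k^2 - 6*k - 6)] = (9*k^4 + 162*k^3 + 39*k^2 - 8*k - 48)/(81*k^6 + 36*k^5 + 112*k^4 + 132*k^3 + 60*k^2 + 72*k + 36)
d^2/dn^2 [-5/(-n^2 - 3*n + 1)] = 10*(-n^2 - 3*n + (2*n + 3)^2 + 1)/(n^2 + 3*n - 1)^3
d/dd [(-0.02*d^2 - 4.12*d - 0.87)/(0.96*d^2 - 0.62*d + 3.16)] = (3.9676*d^2 + 1.544*d - 13.5586)/(0.9216*d^4 - 1.1904*d^3 + 6.4516*d^2 - 3.9184*d + 9.9856)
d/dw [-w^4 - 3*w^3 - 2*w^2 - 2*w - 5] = -4*w^3 - 9*w^2 - 4*w - 2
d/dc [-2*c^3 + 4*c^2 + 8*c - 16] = -6*c^2 + 8*c + 8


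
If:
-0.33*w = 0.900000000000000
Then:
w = -2.73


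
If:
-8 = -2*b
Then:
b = 4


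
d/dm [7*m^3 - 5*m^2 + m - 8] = 21*m^2 - 10*m + 1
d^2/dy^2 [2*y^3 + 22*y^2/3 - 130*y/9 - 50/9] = 12*y + 44/3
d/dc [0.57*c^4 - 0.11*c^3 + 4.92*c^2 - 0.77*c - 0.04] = 2.28*c^3 - 0.33*c^2 + 9.84*c - 0.77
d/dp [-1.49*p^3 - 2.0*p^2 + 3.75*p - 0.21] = -4.47*p^2 - 4.0*p + 3.75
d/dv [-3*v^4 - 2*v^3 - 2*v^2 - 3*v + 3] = -12*v^3 - 6*v^2 - 4*v - 3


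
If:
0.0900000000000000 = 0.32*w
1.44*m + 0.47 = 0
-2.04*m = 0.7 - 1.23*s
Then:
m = -0.33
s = 0.03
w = 0.28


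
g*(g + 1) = g^2 + g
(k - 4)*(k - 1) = k^2 - 5*k + 4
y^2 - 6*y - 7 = (y - 7)*(y + 1)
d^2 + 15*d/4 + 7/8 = (d + 1/4)*(d + 7/2)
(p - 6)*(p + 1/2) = p^2 - 11*p/2 - 3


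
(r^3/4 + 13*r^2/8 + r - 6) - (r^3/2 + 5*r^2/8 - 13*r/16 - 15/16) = -r^3/4 + r^2 + 29*r/16 - 81/16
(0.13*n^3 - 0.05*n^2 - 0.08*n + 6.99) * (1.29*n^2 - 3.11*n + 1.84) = 0.1677*n^5 - 0.4688*n^4 + 0.2915*n^3 + 9.1739*n^2 - 21.8861*n + 12.8616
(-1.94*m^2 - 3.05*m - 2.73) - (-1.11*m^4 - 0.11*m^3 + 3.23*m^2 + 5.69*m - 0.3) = 1.11*m^4 + 0.11*m^3 - 5.17*m^2 - 8.74*m - 2.43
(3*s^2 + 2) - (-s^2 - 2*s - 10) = 4*s^2 + 2*s + 12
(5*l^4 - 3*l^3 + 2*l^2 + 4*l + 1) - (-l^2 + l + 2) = 5*l^4 - 3*l^3 + 3*l^2 + 3*l - 1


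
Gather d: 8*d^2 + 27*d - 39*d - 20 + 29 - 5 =8*d^2 - 12*d + 4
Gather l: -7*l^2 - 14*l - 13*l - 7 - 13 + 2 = -7*l^2 - 27*l - 18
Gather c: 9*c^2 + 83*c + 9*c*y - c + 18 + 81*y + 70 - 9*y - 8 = 9*c^2 + c*(9*y + 82) + 72*y + 80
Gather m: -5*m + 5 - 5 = -5*m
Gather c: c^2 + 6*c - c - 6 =c^2 + 5*c - 6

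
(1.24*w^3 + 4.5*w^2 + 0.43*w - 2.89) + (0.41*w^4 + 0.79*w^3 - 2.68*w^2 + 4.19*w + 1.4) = 0.41*w^4 + 2.03*w^3 + 1.82*w^2 + 4.62*w - 1.49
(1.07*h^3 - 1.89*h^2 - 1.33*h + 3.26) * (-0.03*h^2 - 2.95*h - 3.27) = -0.0321*h^5 - 3.0998*h^4 + 2.1165*h^3 + 10.006*h^2 - 5.2679*h - 10.6602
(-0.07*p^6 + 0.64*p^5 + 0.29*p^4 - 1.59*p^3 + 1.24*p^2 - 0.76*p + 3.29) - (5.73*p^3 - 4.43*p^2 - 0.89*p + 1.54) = -0.07*p^6 + 0.64*p^5 + 0.29*p^4 - 7.32*p^3 + 5.67*p^2 + 0.13*p + 1.75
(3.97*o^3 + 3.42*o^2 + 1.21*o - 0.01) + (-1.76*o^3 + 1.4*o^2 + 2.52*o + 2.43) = 2.21*o^3 + 4.82*o^2 + 3.73*o + 2.42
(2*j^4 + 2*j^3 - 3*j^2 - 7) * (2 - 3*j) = -6*j^5 - 2*j^4 + 13*j^3 - 6*j^2 + 21*j - 14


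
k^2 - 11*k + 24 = (k - 8)*(k - 3)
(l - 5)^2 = l^2 - 10*l + 25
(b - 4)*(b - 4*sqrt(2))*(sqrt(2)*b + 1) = sqrt(2)*b^3 - 7*b^2 - 4*sqrt(2)*b^2 - 4*sqrt(2)*b + 28*b + 16*sqrt(2)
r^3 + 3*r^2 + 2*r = r*(r + 1)*(r + 2)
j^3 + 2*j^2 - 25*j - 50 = (j - 5)*(j + 2)*(j + 5)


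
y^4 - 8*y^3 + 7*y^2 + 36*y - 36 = (y - 6)*(y - 3)*(y - 1)*(y + 2)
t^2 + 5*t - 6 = (t - 1)*(t + 6)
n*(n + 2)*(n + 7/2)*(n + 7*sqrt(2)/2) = n^4 + 7*sqrt(2)*n^3/2 + 11*n^3/2 + 7*n^2 + 77*sqrt(2)*n^2/4 + 49*sqrt(2)*n/2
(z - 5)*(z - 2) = z^2 - 7*z + 10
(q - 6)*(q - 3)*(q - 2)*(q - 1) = q^4 - 12*q^3 + 47*q^2 - 72*q + 36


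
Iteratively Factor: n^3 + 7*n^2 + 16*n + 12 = (n + 3)*(n^2 + 4*n + 4) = (n + 2)*(n + 3)*(n + 2)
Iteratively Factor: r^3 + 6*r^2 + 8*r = (r + 4)*(r^2 + 2*r) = (r + 2)*(r + 4)*(r)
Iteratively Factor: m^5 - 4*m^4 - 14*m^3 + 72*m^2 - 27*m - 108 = (m + 1)*(m^4 - 5*m^3 - 9*m^2 + 81*m - 108) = (m - 3)*(m + 1)*(m^3 - 2*m^2 - 15*m + 36) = (m - 3)^2*(m + 1)*(m^2 + m - 12) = (m - 3)^3*(m + 1)*(m + 4)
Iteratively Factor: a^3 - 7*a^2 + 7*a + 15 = (a - 5)*(a^2 - 2*a - 3) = (a - 5)*(a + 1)*(a - 3)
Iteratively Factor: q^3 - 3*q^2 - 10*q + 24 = (q + 3)*(q^2 - 6*q + 8) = (q - 2)*(q + 3)*(q - 4)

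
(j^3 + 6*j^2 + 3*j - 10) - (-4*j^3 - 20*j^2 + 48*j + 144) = 5*j^3 + 26*j^2 - 45*j - 154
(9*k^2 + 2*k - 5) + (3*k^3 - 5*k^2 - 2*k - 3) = 3*k^3 + 4*k^2 - 8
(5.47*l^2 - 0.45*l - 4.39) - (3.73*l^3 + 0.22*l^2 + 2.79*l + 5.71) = -3.73*l^3 + 5.25*l^2 - 3.24*l - 10.1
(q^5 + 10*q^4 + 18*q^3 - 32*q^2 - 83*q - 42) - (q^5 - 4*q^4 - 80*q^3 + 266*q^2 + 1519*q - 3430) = 14*q^4 + 98*q^3 - 298*q^2 - 1602*q + 3388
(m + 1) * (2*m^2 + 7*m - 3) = 2*m^3 + 9*m^2 + 4*m - 3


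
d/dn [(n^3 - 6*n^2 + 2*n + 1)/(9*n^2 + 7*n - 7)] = (9*n^4 + 14*n^3 - 81*n^2 + 66*n - 21)/(81*n^4 + 126*n^3 - 77*n^2 - 98*n + 49)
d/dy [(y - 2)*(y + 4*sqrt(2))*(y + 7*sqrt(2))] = 3*y^2 - 4*y + 22*sqrt(2)*y - 22*sqrt(2) + 56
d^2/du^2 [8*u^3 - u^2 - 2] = 48*u - 2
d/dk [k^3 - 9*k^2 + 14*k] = 3*k^2 - 18*k + 14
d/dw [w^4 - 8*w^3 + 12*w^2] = 4*w*(w^2 - 6*w + 6)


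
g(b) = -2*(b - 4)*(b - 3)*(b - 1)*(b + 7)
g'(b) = -2*(b - 4)*(b - 3)*(b - 1) - 2*(b - 4)*(b - 3)*(b + 7) - 2*(b - 4)*(b - 1)*(b + 7) - 2*(b - 3)*(b - 1)*(b + 7) = -8*b^3 + 6*b^2 + 148*b - 242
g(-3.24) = 1440.48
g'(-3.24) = -386.44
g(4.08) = -5.90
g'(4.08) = -81.62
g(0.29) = 104.08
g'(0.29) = -198.77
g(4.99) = -188.50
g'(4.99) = -348.09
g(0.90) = 10.29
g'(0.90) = -109.77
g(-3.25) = 1444.34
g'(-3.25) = -385.00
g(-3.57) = 1559.20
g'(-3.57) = -329.90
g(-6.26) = 1020.84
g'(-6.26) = 1029.16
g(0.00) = 168.00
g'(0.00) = -242.00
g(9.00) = -7680.00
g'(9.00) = -4256.00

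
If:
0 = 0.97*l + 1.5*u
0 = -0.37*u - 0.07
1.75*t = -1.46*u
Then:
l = 0.29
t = 0.16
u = -0.19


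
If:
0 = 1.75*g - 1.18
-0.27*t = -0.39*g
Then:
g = 0.67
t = 0.97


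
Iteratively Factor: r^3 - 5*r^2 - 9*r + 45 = (r - 3)*(r^2 - 2*r - 15) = (r - 3)*(r + 3)*(r - 5)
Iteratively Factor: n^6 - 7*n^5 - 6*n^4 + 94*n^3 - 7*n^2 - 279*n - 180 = (n + 3)*(n^5 - 10*n^4 + 24*n^3 + 22*n^2 - 73*n - 60) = (n - 3)*(n + 3)*(n^4 - 7*n^3 + 3*n^2 + 31*n + 20) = (n - 3)*(n + 1)*(n + 3)*(n^3 - 8*n^2 + 11*n + 20) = (n - 5)*(n - 3)*(n + 1)*(n + 3)*(n^2 - 3*n - 4) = (n - 5)*(n - 3)*(n + 1)^2*(n + 3)*(n - 4)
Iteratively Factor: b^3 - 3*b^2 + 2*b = (b - 1)*(b^2 - 2*b) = b*(b - 1)*(b - 2)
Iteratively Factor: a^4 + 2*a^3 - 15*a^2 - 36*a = (a - 4)*(a^3 + 6*a^2 + 9*a) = a*(a - 4)*(a^2 + 6*a + 9) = a*(a - 4)*(a + 3)*(a + 3)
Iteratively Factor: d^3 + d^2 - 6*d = (d - 2)*(d^2 + 3*d) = d*(d - 2)*(d + 3)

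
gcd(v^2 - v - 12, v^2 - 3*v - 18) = v + 3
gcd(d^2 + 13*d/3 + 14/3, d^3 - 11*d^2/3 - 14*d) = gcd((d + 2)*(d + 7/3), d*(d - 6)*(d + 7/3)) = d + 7/3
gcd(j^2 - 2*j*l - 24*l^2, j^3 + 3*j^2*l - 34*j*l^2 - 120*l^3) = j^2 - 2*j*l - 24*l^2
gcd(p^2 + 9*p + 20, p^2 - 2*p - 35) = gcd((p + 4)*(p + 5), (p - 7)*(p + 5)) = p + 5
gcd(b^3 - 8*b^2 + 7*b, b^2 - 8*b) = b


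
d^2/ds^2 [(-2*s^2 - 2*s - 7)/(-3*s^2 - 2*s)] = 2*(6*s^3 + 189*s^2 + 126*s + 28)/(s^3*(27*s^3 + 54*s^2 + 36*s + 8))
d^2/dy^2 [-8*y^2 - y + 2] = -16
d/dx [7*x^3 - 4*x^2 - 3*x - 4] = 21*x^2 - 8*x - 3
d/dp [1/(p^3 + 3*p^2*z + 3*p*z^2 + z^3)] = -3/(p^4 + 4*p^3*z + 6*p^2*z^2 + 4*p*z^3 + z^4)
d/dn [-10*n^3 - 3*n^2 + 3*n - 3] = -30*n^2 - 6*n + 3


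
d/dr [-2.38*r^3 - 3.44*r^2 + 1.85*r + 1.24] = -7.14*r^2 - 6.88*r + 1.85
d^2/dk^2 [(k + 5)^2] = 2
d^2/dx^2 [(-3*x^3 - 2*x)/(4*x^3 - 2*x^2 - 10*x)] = (-6*x^3 - 114*x^2 + 12*x - 97)/(8*x^6 - 12*x^5 - 54*x^4 + 59*x^3 + 135*x^2 - 75*x - 125)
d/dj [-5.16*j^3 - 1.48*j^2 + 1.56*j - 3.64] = -15.48*j^2 - 2.96*j + 1.56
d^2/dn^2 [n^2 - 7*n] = 2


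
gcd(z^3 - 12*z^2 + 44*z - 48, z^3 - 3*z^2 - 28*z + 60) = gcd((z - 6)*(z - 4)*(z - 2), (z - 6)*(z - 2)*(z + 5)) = z^2 - 8*z + 12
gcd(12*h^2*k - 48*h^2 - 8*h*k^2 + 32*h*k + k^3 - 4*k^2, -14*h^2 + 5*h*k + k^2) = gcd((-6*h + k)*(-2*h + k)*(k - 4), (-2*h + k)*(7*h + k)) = 2*h - k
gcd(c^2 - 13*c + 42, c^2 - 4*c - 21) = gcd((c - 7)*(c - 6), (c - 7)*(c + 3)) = c - 7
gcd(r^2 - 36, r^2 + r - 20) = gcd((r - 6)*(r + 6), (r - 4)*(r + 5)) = 1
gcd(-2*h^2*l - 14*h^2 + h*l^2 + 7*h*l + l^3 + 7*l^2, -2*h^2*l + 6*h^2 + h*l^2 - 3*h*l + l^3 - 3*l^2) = 2*h^2 - h*l - l^2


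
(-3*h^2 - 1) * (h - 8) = -3*h^3 + 24*h^2 - h + 8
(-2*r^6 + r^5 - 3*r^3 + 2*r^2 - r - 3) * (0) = 0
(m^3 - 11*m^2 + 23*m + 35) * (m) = m^4 - 11*m^3 + 23*m^2 + 35*m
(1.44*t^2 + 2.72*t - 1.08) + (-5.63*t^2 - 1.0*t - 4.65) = -4.19*t^2 + 1.72*t - 5.73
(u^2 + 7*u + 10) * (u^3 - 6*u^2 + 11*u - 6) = u^5 + u^4 - 21*u^3 + 11*u^2 + 68*u - 60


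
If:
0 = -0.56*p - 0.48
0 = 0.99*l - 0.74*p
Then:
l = -0.64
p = -0.86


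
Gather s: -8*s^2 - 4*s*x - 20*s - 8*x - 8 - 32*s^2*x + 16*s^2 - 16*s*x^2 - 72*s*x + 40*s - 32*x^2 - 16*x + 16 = s^2*(8 - 32*x) + s*(-16*x^2 - 76*x + 20) - 32*x^2 - 24*x + 8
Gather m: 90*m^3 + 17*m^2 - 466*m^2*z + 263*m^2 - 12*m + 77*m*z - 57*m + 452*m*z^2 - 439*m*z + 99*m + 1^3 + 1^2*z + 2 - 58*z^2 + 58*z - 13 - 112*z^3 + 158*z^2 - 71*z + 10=90*m^3 + m^2*(280 - 466*z) + m*(452*z^2 - 362*z + 30) - 112*z^3 + 100*z^2 - 12*z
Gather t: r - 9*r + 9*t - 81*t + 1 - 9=-8*r - 72*t - 8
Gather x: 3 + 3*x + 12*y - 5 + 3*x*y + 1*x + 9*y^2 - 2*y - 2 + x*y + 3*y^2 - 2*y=x*(4*y + 4) + 12*y^2 + 8*y - 4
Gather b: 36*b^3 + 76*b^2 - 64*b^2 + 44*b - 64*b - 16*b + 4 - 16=36*b^3 + 12*b^2 - 36*b - 12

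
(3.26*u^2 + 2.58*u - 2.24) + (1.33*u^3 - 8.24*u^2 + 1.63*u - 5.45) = 1.33*u^3 - 4.98*u^2 + 4.21*u - 7.69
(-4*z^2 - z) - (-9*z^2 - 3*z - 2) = 5*z^2 + 2*z + 2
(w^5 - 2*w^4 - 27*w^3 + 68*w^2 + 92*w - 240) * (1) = w^5 - 2*w^4 - 27*w^3 + 68*w^2 + 92*w - 240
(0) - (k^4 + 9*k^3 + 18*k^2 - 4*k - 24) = -k^4 - 9*k^3 - 18*k^2 + 4*k + 24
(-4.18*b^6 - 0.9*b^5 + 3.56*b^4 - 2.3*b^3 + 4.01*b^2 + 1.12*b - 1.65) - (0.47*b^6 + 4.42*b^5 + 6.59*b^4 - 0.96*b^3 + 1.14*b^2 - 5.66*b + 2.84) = -4.65*b^6 - 5.32*b^5 - 3.03*b^4 - 1.34*b^3 + 2.87*b^2 + 6.78*b - 4.49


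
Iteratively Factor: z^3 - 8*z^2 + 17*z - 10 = (z - 5)*(z^2 - 3*z + 2) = (z - 5)*(z - 1)*(z - 2)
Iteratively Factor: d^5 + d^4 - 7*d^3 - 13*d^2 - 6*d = (d + 1)*(d^4 - 7*d^2 - 6*d) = (d - 3)*(d + 1)*(d^3 + 3*d^2 + 2*d) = d*(d - 3)*(d + 1)*(d^2 + 3*d + 2) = d*(d - 3)*(d + 1)*(d + 2)*(d + 1)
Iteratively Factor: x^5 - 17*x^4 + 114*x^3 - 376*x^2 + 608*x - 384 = (x - 4)*(x^4 - 13*x^3 + 62*x^2 - 128*x + 96) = (x - 4)*(x - 2)*(x^3 - 11*x^2 + 40*x - 48) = (x - 4)^2*(x - 2)*(x^2 - 7*x + 12) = (x - 4)^3*(x - 2)*(x - 3)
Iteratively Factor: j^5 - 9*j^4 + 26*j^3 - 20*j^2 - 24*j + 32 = (j + 1)*(j^4 - 10*j^3 + 36*j^2 - 56*j + 32) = (j - 2)*(j + 1)*(j^3 - 8*j^2 + 20*j - 16) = (j - 4)*(j - 2)*(j + 1)*(j^2 - 4*j + 4) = (j - 4)*(j - 2)^2*(j + 1)*(j - 2)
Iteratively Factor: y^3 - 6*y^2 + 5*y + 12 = (y + 1)*(y^2 - 7*y + 12) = (y - 4)*(y + 1)*(y - 3)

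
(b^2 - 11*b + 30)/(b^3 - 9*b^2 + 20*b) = (b - 6)/(b*(b - 4))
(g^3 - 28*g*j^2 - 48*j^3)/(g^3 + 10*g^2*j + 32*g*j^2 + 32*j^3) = (g - 6*j)/(g + 4*j)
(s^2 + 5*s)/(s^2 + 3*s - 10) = s/(s - 2)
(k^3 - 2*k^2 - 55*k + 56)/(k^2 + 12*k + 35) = (k^2 - 9*k + 8)/(k + 5)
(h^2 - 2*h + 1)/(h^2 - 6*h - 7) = (-h^2 + 2*h - 1)/(-h^2 + 6*h + 7)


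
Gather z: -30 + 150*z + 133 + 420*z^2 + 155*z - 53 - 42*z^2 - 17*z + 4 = 378*z^2 + 288*z + 54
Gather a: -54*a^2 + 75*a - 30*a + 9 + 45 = -54*a^2 + 45*a + 54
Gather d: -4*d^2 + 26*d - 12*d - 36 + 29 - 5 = -4*d^2 + 14*d - 12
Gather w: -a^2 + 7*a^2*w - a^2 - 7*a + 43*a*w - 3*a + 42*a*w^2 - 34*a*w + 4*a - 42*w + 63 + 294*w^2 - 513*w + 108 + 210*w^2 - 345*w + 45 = -2*a^2 - 6*a + w^2*(42*a + 504) + w*(7*a^2 + 9*a - 900) + 216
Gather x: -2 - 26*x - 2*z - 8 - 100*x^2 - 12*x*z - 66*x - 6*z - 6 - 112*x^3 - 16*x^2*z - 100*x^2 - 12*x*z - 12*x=-112*x^3 + x^2*(-16*z - 200) + x*(-24*z - 104) - 8*z - 16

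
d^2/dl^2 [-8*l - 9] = 0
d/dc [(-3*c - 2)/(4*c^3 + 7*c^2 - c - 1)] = (-12*c^3 - 21*c^2 + 3*c + (3*c + 2)*(12*c^2 + 14*c - 1) + 3)/(4*c^3 + 7*c^2 - c - 1)^2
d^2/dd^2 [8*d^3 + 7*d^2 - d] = 48*d + 14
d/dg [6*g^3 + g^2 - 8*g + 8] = 18*g^2 + 2*g - 8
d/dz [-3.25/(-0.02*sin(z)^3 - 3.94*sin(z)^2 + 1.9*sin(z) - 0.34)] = (-0.195*sin(z)^2 - 25.61*sin(z) + 6.175)*cos(z)/(0.02*sin(z)^3 + 3.94*sin(z)^2 - 1.9*sin(z) + 0.34)^2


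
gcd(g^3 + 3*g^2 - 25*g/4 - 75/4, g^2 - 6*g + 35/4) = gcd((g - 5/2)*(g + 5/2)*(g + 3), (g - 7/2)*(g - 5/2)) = g - 5/2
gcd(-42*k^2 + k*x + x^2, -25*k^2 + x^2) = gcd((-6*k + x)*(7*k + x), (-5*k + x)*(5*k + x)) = 1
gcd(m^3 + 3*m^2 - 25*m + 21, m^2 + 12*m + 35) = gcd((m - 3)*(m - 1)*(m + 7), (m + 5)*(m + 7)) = m + 7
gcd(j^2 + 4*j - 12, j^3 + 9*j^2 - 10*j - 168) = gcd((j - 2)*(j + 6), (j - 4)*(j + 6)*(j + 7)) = j + 6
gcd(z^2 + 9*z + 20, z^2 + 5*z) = z + 5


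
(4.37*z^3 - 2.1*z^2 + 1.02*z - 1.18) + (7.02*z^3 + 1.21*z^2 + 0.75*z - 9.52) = 11.39*z^3 - 0.89*z^2 + 1.77*z - 10.7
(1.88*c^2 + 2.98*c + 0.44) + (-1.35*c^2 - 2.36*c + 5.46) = 0.53*c^2 + 0.62*c + 5.9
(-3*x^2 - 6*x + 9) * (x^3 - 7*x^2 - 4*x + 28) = -3*x^5 + 15*x^4 + 63*x^3 - 123*x^2 - 204*x + 252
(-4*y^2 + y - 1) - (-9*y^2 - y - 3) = 5*y^2 + 2*y + 2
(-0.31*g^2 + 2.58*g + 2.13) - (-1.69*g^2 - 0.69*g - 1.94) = 1.38*g^2 + 3.27*g + 4.07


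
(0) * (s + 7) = 0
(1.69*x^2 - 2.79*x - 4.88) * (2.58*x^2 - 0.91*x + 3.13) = 4.3602*x^4 - 8.7361*x^3 - 4.7618*x^2 - 4.2919*x - 15.2744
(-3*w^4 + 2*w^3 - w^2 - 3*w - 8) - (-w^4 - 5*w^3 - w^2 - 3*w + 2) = -2*w^4 + 7*w^3 - 10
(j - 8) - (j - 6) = -2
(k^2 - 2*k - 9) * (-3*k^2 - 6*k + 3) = -3*k^4 + 42*k^2 + 48*k - 27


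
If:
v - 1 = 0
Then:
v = 1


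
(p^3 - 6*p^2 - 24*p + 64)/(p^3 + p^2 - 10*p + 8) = (p - 8)/(p - 1)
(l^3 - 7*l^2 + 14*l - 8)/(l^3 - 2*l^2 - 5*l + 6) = (l^2 - 6*l + 8)/(l^2 - l - 6)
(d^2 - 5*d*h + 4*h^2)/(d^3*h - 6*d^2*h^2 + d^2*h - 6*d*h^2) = (d^2 - 5*d*h + 4*h^2)/(d*h*(d^2 - 6*d*h + d - 6*h))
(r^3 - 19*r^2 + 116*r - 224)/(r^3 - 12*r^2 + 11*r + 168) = (r - 4)/(r + 3)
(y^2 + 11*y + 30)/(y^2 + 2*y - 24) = (y + 5)/(y - 4)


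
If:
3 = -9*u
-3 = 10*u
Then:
No Solution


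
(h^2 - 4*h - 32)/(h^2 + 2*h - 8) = (h - 8)/(h - 2)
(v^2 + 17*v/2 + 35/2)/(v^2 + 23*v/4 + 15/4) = 2*(2*v + 7)/(4*v + 3)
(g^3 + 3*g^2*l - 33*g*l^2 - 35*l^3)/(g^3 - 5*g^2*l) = 1 + 8*l/g + 7*l^2/g^2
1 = 1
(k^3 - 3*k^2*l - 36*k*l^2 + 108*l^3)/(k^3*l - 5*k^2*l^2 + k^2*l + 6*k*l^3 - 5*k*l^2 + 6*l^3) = (k^2 - 36*l^2)/(l*(k^2 - 2*k*l + k - 2*l))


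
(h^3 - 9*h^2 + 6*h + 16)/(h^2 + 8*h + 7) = (h^2 - 10*h + 16)/(h + 7)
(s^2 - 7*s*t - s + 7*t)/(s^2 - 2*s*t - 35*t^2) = (s - 1)/(s + 5*t)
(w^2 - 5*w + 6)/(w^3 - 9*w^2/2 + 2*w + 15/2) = 2*(w - 2)/(2*w^2 - 3*w - 5)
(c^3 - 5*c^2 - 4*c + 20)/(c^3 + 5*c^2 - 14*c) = (c^2 - 3*c - 10)/(c*(c + 7))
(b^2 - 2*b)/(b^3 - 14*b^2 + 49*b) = (b - 2)/(b^2 - 14*b + 49)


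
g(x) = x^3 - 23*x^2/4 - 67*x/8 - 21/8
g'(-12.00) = 561.62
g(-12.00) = -2458.12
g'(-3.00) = 53.12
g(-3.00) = -56.25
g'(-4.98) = 123.30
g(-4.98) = -227.03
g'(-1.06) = 7.19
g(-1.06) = -1.40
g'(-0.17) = -6.33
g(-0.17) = -1.37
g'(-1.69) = 19.63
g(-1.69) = -9.72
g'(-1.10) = 7.90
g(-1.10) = -1.70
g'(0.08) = -9.28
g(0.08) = -3.33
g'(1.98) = -19.38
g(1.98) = -33.99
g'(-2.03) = 27.33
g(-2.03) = -17.68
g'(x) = 3*x^2 - 23*x/2 - 67/8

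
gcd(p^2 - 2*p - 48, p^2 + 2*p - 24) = p + 6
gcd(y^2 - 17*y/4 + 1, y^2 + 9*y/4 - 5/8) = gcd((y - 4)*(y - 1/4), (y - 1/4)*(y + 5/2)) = y - 1/4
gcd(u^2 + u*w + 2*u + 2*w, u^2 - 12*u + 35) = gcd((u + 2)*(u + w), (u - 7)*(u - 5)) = 1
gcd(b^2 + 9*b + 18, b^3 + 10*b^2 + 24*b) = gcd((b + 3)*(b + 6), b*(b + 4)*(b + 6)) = b + 6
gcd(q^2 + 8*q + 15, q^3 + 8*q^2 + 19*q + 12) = q + 3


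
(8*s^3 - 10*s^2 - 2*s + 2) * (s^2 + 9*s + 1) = 8*s^5 + 62*s^4 - 84*s^3 - 26*s^2 + 16*s + 2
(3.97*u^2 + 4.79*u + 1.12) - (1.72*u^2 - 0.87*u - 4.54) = 2.25*u^2 + 5.66*u + 5.66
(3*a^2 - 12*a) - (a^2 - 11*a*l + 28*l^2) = 2*a^2 + 11*a*l - 12*a - 28*l^2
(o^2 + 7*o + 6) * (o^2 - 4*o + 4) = o^4 + 3*o^3 - 18*o^2 + 4*o + 24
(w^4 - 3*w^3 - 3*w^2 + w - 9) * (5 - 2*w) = -2*w^5 + 11*w^4 - 9*w^3 - 17*w^2 + 23*w - 45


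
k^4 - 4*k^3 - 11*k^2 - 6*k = k*(k - 6)*(k + 1)^2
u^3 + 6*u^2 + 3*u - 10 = (u - 1)*(u + 2)*(u + 5)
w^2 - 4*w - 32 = (w - 8)*(w + 4)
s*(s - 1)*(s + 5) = s^3 + 4*s^2 - 5*s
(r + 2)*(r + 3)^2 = r^3 + 8*r^2 + 21*r + 18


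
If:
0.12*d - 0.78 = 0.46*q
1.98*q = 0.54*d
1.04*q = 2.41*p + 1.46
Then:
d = -143.00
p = -17.44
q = -39.00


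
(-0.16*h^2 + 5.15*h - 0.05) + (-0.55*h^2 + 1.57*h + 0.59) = -0.71*h^2 + 6.72*h + 0.54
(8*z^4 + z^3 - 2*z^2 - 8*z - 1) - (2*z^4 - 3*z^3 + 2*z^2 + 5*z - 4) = 6*z^4 + 4*z^3 - 4*z^2 - 13*z + 3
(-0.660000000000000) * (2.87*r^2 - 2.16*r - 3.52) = -1.8942*r^2 + 1.4256*r + 2.3232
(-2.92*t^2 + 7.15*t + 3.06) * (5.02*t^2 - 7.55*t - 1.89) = -14.6584*t^4 + 57.939*t^3 - 33.1025*t^2 - 36.6165*t - 5.7834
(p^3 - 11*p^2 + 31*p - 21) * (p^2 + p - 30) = p^5 - 10*p^4 - 10*p^3 + 340*p^2 - 951*p + 630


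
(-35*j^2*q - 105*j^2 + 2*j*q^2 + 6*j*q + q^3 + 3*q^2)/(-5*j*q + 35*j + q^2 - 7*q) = (7*j*q + 21*j + q^2 + 3*q)/(q - 7)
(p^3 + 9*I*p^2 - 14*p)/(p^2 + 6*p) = (p^2 + 9*I*p - 14)/(p + 6)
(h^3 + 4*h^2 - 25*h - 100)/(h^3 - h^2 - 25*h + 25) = (h + 4)/(h - 1)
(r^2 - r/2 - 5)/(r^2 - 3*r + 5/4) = 2*(r + 2)/(2*r - 1)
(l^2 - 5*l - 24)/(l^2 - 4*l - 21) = (l - 8)/(l - 7)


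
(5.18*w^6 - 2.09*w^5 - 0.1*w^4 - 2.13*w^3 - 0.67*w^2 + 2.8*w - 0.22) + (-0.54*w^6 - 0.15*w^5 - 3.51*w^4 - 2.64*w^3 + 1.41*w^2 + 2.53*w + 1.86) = 4.64*w^6 - 2.24*w^5 - 3.61*w^4 - 4.77*w^3 + 0.74*w^2 + 5.33*w + 1.64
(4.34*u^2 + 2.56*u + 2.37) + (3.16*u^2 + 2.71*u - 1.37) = 7.5*u^2 + 5.27*u + 1.0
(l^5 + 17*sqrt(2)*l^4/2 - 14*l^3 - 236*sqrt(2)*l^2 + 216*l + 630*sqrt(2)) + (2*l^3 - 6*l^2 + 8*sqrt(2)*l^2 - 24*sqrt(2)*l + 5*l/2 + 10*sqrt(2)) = l^5 + 17*sqrt(2)*l^4/2 - 12*l^3 - 228*sqrt(2)*l^2 - 6*l^2 - 24*sqrt(2)*l + 437*l/2 + 640*sqrt(2)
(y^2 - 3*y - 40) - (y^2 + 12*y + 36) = -15*y - 76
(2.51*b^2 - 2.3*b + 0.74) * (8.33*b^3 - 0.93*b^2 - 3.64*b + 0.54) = 20.9083*b^5 - 21.4933*b^4 - 0.8332*b^3 + 9.0392*b^2 - 3.9356*b + 0.3996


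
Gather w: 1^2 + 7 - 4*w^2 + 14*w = -4*w^2 + 14*w + 8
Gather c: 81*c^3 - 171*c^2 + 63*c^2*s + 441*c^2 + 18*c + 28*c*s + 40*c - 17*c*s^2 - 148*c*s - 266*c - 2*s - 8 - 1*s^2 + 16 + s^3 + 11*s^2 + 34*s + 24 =81*c^3 + c^2*(63*s + 270) + c*(-17*s^2 - 120*s - 208) + s^3 + 10*s^2 + 32*s + 32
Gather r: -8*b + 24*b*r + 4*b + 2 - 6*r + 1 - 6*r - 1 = -4*b + r*(24*b - 12) + 2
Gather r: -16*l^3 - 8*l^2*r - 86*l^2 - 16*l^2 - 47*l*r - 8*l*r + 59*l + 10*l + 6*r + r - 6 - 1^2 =-16*l^3 - 102*l^2 + 69*l + r*(-8*l^2 - 55*l + 7) - 7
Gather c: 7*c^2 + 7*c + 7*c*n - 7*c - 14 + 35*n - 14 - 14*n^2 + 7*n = 7*c^2 + 7*c*n - 14*n^2 + 42*n - 28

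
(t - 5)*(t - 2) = t^2 - 7*t + 10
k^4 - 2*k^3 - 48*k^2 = k^2*(k - 8)*(k + 6)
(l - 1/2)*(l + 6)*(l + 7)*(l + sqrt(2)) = l^4 + sqrt(2)*l^3 + 25*l^3/2 + 25*sqrt(2)*l^2/2 + 71*l^2/2 - 21*l + 71*sqrt(2)*l/2 - 21*sqrt(2)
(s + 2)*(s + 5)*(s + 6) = s^3 + 13*s^2 + 52*s + 60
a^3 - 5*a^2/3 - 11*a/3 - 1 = (a - 3)*(a + 1/3)*(a + 1)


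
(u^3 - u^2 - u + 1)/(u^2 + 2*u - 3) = (u^2 - 1)/(u + 3)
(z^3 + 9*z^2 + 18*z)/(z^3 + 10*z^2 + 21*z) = (z + 6)/(z + 7)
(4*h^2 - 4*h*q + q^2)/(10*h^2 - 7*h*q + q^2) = (-2*h + q)/(-5*h + q)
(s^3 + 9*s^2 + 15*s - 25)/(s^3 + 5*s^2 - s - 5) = (s + 5)/(s + 1)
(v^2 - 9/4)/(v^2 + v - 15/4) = (2*v + 3)/(2*v + 5)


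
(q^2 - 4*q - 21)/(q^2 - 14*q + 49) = (q + 3)/(q - 7)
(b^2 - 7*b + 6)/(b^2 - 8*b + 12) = (b - 1)/(b - 2)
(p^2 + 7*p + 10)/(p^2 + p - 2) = (p + 5)/(p - 1)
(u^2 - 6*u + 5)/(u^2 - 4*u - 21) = (-u^2 + 6*u - 5)/(-u^2 + 4*u + 21)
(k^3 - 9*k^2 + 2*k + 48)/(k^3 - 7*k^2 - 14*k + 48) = (k^2 - k - 6)/(k^2 + k - 6)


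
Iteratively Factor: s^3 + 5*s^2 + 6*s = (s)*(s^2 + 5*s + 6) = s*(s + 3)*(s + 2)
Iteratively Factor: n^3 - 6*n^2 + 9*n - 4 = (n - 4)*(n^2 - 2*n + 1) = (n - 4)*(n - 1)*(n - 1)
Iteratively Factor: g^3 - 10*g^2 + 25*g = (g)*(g^2 - 10*g + 25) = g*(g - 5)*(g - 5)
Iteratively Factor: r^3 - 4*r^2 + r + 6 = (r + 1)*(r^2 - 5*r + 6) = (r - 3)*(r + 1)*(r - 2)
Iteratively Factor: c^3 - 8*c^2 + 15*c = (c)*(c^2 - 8*c + 15) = c*(c - 3)*(c - 5)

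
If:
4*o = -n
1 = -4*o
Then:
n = 1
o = -1/4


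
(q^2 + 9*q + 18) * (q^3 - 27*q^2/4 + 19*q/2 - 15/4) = q^5 + 9*q^4/4 - 133*q^3/4 - 159*q^2/4 + 549*q/4 - 135/2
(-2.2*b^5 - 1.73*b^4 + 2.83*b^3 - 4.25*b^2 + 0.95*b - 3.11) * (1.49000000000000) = -3.278*b^5 - 2.5777*b^4 + 4.2167*b^3 - 6.3325*b^2 + 1.4155*b - 4.6339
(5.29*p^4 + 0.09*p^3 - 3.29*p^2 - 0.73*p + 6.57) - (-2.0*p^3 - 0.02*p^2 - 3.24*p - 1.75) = 5.29*p^4 + 2.09*p^3 - 3.27*p^2 + 2.51*p + 8.32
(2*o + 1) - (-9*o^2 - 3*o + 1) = 9*o^2 + 5*o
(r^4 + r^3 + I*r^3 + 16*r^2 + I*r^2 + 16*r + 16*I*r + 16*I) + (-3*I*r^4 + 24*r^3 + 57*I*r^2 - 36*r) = r^4 - 3*I*r^4 + 25*r^3 + I*r^3 + 16*r^2 + 58*I*r^2 - 20*r + 16*I*r + 16*I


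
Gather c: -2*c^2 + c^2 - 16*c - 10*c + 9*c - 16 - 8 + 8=-c^2 - 17*c - 16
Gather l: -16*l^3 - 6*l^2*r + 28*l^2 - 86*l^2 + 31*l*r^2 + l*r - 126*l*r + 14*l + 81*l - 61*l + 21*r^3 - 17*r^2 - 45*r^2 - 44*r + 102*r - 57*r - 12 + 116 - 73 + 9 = -16*l^3 + l^2*(-6*r - 58) + l*(31*r^2 - 125*r + 34) + 21*r^3 - 62*r^2 + r + 40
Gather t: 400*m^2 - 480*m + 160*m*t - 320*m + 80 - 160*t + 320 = 400*m^2 - 800*m + t*(160*m - 160) + 400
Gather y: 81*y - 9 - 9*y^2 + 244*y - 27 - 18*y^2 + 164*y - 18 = -27*y^2 + 489*y - 54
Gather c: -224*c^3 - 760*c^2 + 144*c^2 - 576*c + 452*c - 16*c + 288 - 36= -224*c^3 - 616*c^2 - 140*c + 252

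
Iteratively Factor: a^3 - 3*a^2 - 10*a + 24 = (a + 3)*(a^2 - 6*a + 8) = (a - 2)*(a + 3)*(a - 4)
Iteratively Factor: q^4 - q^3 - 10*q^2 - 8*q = (q)*(q^3 - q^2 - 10*q - 8) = q*(q + 2)*(q^2 - 3*q - 4) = q*(q - 4)*(q + 2)*(q + 1)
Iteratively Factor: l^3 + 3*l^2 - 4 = (l + 2)*(l^2 + l - 2) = (l - 1)*(l + 2)*(l + 2)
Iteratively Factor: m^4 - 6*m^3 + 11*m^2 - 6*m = (m - 3)*(m^3 - 3*m^2 + 2*m) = m*(m - 3)*(m^2 - 3*m + 2) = m*(m - 3)*(m - 1)*(m - 2)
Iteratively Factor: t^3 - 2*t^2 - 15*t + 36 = (t + 4)*(t^2 - 6*t + 9) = (t - 3)*(t + 4)*(t - 3)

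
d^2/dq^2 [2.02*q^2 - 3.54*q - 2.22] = 4.04000000000000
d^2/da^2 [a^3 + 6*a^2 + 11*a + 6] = 6*a + 12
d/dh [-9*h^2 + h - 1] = 1 - 18*h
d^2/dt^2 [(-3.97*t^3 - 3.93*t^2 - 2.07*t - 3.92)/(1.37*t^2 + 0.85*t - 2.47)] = (-1.4210854715202e-14*t^4 - 31.222212*t^3 - 73.9269600000001*t^2 - 214.740516*t - 88.83918)/(2.571353*t^6 + 4.786095*t^5 - 10.938354*t^4 - 16.643765*t^3 + 19.720974*t^2 + 15.557295*t - 15.069223)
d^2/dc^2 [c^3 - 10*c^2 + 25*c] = 6*c - 20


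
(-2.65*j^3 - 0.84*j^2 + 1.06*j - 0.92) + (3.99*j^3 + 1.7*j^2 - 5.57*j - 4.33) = 1.34*j^3 + 0.86*j^2 - 4.51*j - 5.25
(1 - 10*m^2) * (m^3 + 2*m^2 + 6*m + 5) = -10*m^5 - 20*m^4 - 59*m^3 - 48*m^2 + 6*m + 5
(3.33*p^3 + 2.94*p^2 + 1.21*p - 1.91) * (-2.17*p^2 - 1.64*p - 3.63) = -7.2261*p^5 - 11.841*p^4 - 19.5352*p^3 - 8.5119*p^2 - 1.2599*p + 6.9333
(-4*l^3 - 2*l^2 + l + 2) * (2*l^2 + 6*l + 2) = -8*l^5 - 28*l^4 - 18*l^3 + 6*l^2 + 14*l + 4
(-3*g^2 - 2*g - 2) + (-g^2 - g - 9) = -4*g^2 - 3*g - 11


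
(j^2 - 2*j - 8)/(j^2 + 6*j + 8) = (j - 4)/(j + 4)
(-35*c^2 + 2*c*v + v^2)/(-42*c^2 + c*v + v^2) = (-5*c + v)/(-6*c + v)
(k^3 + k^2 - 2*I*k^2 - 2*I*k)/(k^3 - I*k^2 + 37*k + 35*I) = k*(k^2 + k - 2*I*k - 2*I)/(k^3 - I*k^2 + 37*k + 35*I)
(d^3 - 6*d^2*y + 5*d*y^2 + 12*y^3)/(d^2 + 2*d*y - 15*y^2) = (d^2 - 3*d*y - 4*y^2)/(d + 5*y)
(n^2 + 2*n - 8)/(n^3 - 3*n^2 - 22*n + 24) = (n - 2)/(n^2 - 7*n + 6)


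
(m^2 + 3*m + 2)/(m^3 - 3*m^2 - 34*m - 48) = (m + 1)/(m^2 - 5*m - 24)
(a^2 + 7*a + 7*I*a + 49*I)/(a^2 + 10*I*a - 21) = (a + 7)/(a + 3*I)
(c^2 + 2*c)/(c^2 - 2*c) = (c + 2)/(c - 2)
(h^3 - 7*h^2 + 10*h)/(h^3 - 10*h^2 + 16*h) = (h - 5)/(h - 8)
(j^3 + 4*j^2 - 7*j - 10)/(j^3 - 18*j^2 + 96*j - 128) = (j^2 + 6*j + 5)/(j^2 - 16*j + 64)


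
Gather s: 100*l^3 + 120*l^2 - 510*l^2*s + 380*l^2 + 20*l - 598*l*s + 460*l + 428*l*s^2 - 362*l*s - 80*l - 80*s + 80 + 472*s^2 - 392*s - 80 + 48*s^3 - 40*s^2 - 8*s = 100*l^3 + 500*l^2 + 400*l + 48*s^3 + s^2*(428*l + 432) + s*(-510*l^2 - 960*l - 480)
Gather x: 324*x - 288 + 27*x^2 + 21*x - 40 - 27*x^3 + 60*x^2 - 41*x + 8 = -27*x^3 + 87*x^2 + 304*x - 320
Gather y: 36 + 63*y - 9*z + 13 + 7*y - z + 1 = 70*y - 10*z + 50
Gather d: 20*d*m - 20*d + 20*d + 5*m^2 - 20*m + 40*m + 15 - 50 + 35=20*d*m + 5*m^2 + 20*m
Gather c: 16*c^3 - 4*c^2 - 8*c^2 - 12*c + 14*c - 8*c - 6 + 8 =16*c^3 - 12*c^2 - 6*c + 2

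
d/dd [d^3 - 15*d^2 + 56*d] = 3*d^2 - 30*d + 56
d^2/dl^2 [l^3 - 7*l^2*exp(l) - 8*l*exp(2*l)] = -7*l^2*exp(l) - 32*l*exp(2*l) - 28*l*exp(l) + 6*l - 32*exp(2*l) - 14*exp(l)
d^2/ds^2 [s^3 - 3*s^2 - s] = 6*s - 6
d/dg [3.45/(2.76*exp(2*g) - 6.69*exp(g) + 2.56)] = (23.0805 - 19.044*exp(g))*exp(g)/(2.76*exp(2*g) - 6.69*exp(g) + 2.56)^2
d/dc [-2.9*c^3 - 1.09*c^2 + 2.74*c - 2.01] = -8.7*c^2 - 2.18*c + 2.74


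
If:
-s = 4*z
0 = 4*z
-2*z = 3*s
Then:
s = 0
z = 0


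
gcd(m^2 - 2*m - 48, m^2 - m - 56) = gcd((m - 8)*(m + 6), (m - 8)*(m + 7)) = m - 8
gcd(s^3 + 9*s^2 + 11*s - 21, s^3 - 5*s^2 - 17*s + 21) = s^2 + 2*s - 3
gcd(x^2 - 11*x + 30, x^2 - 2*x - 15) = x - 5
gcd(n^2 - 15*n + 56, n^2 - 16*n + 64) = n - 8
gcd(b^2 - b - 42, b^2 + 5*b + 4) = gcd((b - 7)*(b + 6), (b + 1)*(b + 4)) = 1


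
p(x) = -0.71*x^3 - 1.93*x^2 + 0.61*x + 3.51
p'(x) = -2.13*x^2 - 3.86*x + 0.61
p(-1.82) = 0.29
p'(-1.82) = 0.58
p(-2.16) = 0.34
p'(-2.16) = -0.99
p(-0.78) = 2.20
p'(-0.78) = 2.32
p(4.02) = -71.35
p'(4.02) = -49.33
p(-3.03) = 3.69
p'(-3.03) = -7.25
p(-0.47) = 2.87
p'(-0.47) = 1.95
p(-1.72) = 0.36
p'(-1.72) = 0.95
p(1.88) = -6.88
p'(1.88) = -14.18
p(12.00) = -1493.97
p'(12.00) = -352.43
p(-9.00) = 359.28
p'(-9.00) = -137.18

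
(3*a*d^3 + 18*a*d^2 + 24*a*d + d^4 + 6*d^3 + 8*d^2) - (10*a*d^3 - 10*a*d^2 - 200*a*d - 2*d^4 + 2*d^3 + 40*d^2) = -7*a*d^3 + 28*a*d^2 + 224*a*d + 3*d^4 + 4*d^3 - 32*d^2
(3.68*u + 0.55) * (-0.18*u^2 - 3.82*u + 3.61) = -0.6624*u^3 - 14.1566*u^2 + 11.1838*u + 1.9855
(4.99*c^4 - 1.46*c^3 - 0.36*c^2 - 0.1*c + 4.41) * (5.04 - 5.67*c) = -28.2933*c^5 + 33.4278*c^4 - 5.3172*c^3 - 1.2474*c^2 - 25.5087*c + 22.2264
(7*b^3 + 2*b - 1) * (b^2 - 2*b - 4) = 7*b^5 - 14*b^4 - 26*b^3 - 5*b^2 - 6*b + 4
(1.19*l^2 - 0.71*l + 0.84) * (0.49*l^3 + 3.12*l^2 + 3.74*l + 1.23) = 0.5831*l^5 + 3.3649*l^4 + 2.647*l^3 + 1.4291*l^2 + 2.2683*l + 1.0332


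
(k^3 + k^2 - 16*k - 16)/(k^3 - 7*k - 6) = (k^2 - 16)/(k^2 - k - 6)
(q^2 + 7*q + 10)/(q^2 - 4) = (q + 5)/(q - 2)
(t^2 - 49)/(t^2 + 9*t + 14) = (t - 7)/(t + 2)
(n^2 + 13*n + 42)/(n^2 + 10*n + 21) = (n + 6)/(n + 3)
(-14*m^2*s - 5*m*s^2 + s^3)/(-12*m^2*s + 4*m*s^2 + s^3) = (-14*m^2 - 5*m*s + s^2)/(-12*m^2 + 4*m*s + s^2)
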